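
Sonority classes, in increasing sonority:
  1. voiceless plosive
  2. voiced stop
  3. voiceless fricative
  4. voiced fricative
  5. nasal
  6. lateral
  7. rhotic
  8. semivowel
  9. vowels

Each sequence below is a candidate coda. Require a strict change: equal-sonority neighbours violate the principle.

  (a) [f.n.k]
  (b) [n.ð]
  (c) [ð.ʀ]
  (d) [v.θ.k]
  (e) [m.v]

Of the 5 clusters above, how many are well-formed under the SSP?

3

(a) 3-5-1 → violates
(b) 5-4 → obeys
(c) 4-7 → violates
(d) 4-3-1 → obeys
(e) 5-4 → obeys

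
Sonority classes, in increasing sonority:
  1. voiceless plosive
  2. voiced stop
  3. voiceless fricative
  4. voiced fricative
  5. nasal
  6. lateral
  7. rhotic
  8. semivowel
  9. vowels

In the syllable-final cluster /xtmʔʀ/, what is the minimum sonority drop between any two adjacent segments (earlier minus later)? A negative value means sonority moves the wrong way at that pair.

-6

/x/ is a voiceless fricative (sonority 3).
/t/ is a voiceless plosive (sonority 1).
/m/ is a nasal (sonority 5).
/ʔ/ is a voiceless plosive (sonority 1).
/ʀ/ is a rhotic (sonority 7).
/x/→/t/: change +2.
/t/→/m/: change -4.
/m/→/ʔ/: change +4.
/ʔ/→/ʀ/: change -6.
Minimum = -6.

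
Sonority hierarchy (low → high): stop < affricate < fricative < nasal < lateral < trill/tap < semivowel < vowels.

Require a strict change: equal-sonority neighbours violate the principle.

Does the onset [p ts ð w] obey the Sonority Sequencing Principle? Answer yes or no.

/p/ — stop, sonority 1.
/ts/ — affricate, sonority 2.
/ð/ — fricative, sonority 3.
/w/ — semivowel, sonority 7.
The profile 1-2-3-7 strictly rises, so the onset satisfies the SSP.

yes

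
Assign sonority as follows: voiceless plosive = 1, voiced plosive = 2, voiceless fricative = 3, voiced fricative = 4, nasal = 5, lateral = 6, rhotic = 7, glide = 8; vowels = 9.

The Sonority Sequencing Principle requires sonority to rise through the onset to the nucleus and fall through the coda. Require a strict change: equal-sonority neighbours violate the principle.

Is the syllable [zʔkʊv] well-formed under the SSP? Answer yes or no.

Onset: /z/ is a voiced fricative (sonority 4), /ʔ/ is a voiceless plosive (sonority 1), /k/ is a voiceless plosive (sonority 1); then the nucleus /ʊ/ (sonority 9).
Onset profile 4-1-1-9 — does not strictly rise throughout.
Coda: /v/ is a voiced fricative (sonority 4).
Coda profile 9-4 — falls from the nucleus.

no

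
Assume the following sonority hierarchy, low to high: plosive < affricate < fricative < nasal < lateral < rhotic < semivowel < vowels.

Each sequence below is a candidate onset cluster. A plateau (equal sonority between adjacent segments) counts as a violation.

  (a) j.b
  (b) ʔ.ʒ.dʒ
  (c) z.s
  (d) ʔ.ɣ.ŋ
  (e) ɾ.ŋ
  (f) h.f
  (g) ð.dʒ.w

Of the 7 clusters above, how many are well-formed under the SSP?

(a) sonority 7-1: ill-formed.
(b) sonority 1-3-2: ill-formed.
(c) sonority 3-3: ill-formed.
(d) sonority 1-3-4: well-formed.
(e) sonority 6-4: ill-formed.
(f) sonority 3-3: ill-formed.
(g) sonority 3-2-7: ill-formed.

1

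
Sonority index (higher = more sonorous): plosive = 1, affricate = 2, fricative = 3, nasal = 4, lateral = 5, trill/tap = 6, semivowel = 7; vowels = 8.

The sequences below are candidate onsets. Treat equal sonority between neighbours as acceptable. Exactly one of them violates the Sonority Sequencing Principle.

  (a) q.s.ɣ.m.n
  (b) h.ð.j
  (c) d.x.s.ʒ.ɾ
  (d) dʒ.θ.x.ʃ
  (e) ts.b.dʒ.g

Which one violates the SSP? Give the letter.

e

(a) sonority 1-3-3-4-4: well-formed.
(b) sonority 3-3-7: well-formed.
(c) sonority 1-3-3-3-6: well-formed.
(d) sonority 2-3-3-3: well-formed.
(e) sonority 2-1-2-1: ill-formed.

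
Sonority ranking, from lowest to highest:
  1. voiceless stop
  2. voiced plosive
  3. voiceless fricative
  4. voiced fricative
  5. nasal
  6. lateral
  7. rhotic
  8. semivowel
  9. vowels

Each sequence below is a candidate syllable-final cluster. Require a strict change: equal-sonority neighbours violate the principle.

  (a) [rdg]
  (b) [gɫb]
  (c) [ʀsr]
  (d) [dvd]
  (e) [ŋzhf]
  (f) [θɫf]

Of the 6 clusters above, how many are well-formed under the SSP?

0

(a) sonority 7-2-2: ill-formed.
(b) sonority 2-6-2: ill-formed.
(c) sonority 7-3-7: ill-formed.
(d) sonority 2-4-2: ill-formed.
(e) sonority 5-4-3-3: ill-formed.
(f) sonority 3-6-3: ill-formed.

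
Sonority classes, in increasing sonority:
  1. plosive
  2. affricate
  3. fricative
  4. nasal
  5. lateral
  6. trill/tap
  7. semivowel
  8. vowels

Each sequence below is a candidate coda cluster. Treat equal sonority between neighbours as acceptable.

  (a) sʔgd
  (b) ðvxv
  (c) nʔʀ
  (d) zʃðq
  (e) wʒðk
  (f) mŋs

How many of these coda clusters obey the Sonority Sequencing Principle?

(a) 3-1-1-1 → obeys
(b) 3-3-3-3 → obeys
(c) 4-1-6 → violates
(d) 3-3-3-1 → obeys
(e) 7-3-3-1 → obeys
(f) 4-4-3 → obeys

5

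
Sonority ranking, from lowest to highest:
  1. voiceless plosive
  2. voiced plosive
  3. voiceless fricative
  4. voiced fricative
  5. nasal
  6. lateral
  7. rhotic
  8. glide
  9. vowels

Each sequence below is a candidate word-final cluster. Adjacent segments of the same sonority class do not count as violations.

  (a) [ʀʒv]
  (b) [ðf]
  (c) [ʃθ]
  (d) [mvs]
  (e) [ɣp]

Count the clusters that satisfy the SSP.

(a) 7-4-4 → obeys
(b) 4-3 → obeys
(c) 3-3 → obeys
(d) 5-4-3 → obeys
(e) 4-1 → obeys

5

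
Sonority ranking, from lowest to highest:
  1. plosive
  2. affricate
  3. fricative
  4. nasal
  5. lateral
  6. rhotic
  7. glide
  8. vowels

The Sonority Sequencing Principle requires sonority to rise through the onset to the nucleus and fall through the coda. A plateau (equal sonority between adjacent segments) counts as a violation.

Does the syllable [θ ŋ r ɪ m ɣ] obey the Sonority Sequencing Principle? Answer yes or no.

yes

Onset: /θ/ is a fricative (sonority 3), /ŋ/ is a nasal (sonority 4), /r/ is a rhotic (sonority 6); then the nucleus /ɪ/ (sonority 8).
Onset profile 3-4-6-8 — rises to the nucleus.
Coda: /m/ is a nasal (sonority 4), /ɣ/ is a fricative (sonority 3).
Coda profile 8-4-3 — falls from the nucleus.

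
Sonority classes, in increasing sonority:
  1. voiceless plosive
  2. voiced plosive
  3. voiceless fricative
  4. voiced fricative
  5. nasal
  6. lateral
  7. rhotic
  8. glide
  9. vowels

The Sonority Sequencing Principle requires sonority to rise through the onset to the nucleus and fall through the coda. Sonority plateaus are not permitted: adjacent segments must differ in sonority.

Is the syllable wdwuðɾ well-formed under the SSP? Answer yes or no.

Onset: /w/ is a glide (sonority 8), /d/ is a voiced plosive (sonority 2), /w/ is a glide (sonority 8); then the nucleus /u/ (sonority 9).
Onset profile 8-2-8-9 — does not strictly rise throughout.
Coda: /ð/ is a voiced fricative (sonority 4), /ɾ/ is a rhotic (sonority 7).
Coda profile 9-4-7 — does not strictly fall throughout.

no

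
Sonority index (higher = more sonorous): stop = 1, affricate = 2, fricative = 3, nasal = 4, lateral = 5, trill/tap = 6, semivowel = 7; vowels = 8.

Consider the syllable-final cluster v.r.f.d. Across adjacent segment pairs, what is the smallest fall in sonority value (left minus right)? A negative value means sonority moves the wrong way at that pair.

/v/: fricative = 3.
/r/: trill/tap = 6.
/f/: fricative = 3.
/d/: stop = 1.
/v/→/r/: change -3.
/r/→/f/: change +3.
/f/→/d/: change +2.
Minimum = -3.

-3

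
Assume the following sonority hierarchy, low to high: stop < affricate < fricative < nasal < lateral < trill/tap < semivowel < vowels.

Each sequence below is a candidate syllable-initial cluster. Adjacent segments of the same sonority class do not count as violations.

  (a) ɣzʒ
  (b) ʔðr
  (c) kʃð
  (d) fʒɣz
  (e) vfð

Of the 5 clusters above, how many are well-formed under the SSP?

(a) ɣzʒ: profile 3-3-3 — obeys.
(b) ʔðr: profile 1-3-6 — obeys.
(c) kʃð: profile 1-3-3 — obeys.
(d) fʒɣz: profile 3-3-3-3 — obeys.
(e) vfð: profile 3-3-3 — obeys.

5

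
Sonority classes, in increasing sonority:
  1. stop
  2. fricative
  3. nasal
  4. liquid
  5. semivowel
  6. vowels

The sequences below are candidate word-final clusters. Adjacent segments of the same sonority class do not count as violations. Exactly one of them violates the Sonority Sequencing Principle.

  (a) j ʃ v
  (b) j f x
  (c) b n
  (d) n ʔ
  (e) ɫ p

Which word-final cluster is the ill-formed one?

c

(a) 5-2-2 → obeys
(b) 5-2-2 → obeys
(c) 1-3 → violates
(d) 3-1 → obeys
(e) 4-1 → obeys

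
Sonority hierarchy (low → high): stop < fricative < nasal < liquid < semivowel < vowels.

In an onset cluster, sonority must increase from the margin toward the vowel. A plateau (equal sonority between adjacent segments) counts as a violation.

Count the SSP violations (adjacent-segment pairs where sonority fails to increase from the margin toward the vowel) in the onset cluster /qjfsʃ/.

/q/ — stop, sonority 1.
/j/ — semivowel, sonority 5.
/f/ — fricative, sonority 2.
/s/ — fricative, sonority 2.
/ʃ/ — fricative, sonority 2.
/q/→/j/: 1→5 (rises) — ok.
/j/→/f/: 5→2 (does not rise) — violation.
/f/→/s/: 2→2 (plateau) — violation.
/s/→/ʃ/: 2→2 (plateau) — violation.

3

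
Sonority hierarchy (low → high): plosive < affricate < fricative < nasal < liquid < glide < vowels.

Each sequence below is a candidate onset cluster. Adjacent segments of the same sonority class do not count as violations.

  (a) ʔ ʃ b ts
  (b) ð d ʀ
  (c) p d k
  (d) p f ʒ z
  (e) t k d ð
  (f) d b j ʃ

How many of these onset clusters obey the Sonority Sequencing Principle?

3

(a) sonority 1-3-1-2: ill-formed.
(b) sonority 3-1-5: ill-formed.
(c) sonority 1-1-1: well-formed.
(d) sonority 1-3-3-3: well-formed.
(e) sonority 1-1-1-3: well-formed.
(f) sonority 1-1-6-3: ill-formed.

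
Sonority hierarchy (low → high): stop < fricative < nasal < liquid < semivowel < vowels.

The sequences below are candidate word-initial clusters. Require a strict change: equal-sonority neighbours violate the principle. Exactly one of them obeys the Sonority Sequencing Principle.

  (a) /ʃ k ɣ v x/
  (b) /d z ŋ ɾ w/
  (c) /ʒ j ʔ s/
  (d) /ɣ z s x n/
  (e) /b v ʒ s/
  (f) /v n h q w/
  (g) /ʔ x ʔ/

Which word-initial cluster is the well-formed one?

(a) 2-1-2-2-2 → violates
(b) 1-2-3-4-5 → obeys
(c) 2-5-1-2 → violates
(d) 2-2-2-2-3 → violates
(e) 1-2-2-2 → violates
(f) 2-3-2-1-5 → violates
(g) 1-2-1 → violates

b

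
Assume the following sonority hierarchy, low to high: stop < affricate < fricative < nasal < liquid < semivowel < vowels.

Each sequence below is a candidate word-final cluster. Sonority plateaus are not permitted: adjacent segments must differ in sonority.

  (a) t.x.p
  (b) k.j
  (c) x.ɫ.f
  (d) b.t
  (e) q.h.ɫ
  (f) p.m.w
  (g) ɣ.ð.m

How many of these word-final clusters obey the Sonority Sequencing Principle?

(a) sonority 1-3-1: ill-formed.
(b) sonority 1-6: ill-formed.
(c) sonority 3-5-3: ill-formed.
(d) sonority 1-1: ill-formed.
(e) sonority 1-3-5: ill-formed.
(f) sonority 1-4-6: ill-formed.
(g) sonority 3-3-4: ill-formed.

0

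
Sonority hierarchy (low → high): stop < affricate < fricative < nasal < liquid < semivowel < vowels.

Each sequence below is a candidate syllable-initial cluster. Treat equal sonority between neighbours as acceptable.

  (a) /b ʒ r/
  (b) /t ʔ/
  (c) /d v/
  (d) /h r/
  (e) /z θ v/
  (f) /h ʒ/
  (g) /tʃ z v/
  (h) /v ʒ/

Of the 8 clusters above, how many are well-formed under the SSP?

8

(a) /b ʒ r/: profile 1-3-5 — obeys.
(b) /t ʔ/: profile 1-1 — obeys.
(c) /d v/: profile 1-3 — obeys.
(d) /h r/: profile 3-5 — obeys.
(e) /z θ v/: profile 3-3-3 — obeys.
(f) /h ʒ/: profile 3-3 — obeys.
(g) /tʃ z v/: profile 2-3-3 — obeys.
(h) /v ʒ/: profile 3-3 — obeys.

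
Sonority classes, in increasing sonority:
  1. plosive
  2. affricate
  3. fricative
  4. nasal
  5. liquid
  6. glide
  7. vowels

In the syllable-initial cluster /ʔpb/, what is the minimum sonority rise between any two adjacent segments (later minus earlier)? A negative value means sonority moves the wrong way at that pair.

/ʔ/: plosive = 1.
/p/: plosive = 1.
/b/: plosive = 1.
/ʔ/→/p/: change +0.
/p/→/b/: change +0.
Minimum = 0.

0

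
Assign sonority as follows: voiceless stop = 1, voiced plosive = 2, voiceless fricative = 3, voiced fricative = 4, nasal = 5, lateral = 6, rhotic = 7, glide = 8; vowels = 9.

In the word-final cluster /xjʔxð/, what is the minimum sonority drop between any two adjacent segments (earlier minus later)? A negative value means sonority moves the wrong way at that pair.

/x/ — voiceless fricative, sonority 3.
/j/ — glide, sonority 8.
/ʔ/ — voiceless stop, sonority 1.
/x/ — voiceless fricative, sonority 3.
/ð/ — voiced fricative, sonority 4.
/x/→/j/: change -5.
/j/→/ʔ/: change +7.
/ʔ/→/x/: change -2.
/x/→/ð/: change -1.
Minimum = -5.

-5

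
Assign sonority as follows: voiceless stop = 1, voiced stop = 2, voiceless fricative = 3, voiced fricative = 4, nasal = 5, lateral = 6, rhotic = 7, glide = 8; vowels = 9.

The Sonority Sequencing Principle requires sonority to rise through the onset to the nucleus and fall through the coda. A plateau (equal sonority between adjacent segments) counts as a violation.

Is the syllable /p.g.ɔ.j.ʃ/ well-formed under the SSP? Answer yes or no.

yes

Onset: /p/ is a voiceless stop (sonority 1), /g/ is a voiced stop (sonority 2); then the nucleus /ɔ/ (sonority 9).
Onset profile 1-2-9 — rises to the nucleus.
Coda: /j/ is a glide (sonority 8), /ʃ/ is a voiceless fricative (sonority 3).
Coda profile 9-8-3 — falls from the nucleus.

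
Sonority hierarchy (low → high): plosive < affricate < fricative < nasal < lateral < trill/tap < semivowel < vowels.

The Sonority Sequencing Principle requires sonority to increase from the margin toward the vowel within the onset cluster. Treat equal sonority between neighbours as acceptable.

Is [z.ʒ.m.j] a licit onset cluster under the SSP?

yes

/z/ — fricative, sonority 3.
/ʒ/ — fricative, sonority 3.
/m/ — nasal, sonority 4.
/j/ — semivowel, sonority 7.
The profile 3-3-4-7 is non-decreasing (plateaus allowed), so the onset cluster satisfies the SSP.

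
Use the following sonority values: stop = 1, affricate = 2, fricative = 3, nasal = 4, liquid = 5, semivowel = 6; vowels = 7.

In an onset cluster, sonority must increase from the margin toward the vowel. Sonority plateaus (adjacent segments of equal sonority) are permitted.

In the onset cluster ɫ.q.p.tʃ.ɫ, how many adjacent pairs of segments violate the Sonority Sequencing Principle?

/ɫ/: liquid = 5.
/q/: stop = 1.
/p/: stop = 1.
/tʃ/: affricate = 2.
/ɫ/: liquid = 5.
/ɫ/→/q/: 5→1 (does not rise) — violation.
/q/→/p/: 1→1 (plateau, allowed) — ok.
/p/→/tʃ/: 1→2 (rises) — ok.
/tʃ/→/ɫ/: 2→5 (rises) — ok.

1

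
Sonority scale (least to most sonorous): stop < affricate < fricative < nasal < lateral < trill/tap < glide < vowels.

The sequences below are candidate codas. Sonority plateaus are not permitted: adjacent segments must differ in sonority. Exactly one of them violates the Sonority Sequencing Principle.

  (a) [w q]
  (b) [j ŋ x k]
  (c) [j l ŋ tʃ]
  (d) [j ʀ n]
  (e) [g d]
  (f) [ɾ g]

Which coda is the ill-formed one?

e

(a) [w q]: profile 7-1 — obeys.
(b) [j ŋ x k]: profile 7-4-3-1 — obeys.
(c) [j l ŋ tʃ]: profile 7-5-4-2 — obeys.
(d) [j ʀ n]: profile 7-6-4 — obeys.
(e) [g d]: profile 1-1 — violates.
(f) [ɾ g]: profile 6-1 — obeys.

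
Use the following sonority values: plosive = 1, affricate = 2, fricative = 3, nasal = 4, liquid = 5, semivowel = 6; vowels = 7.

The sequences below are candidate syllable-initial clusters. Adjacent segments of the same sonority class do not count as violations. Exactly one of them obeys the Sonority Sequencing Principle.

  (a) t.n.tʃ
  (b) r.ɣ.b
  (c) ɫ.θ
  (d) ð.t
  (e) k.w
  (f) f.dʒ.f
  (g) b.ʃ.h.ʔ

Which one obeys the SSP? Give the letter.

(a) t.n.tʃ: profile 1-4-2 — violates.
(b) r.ɣ.b: profile 5-3-1 — violates.
(c) ɫ.θ: profile 5-3 — violates.
(d) ð.t: profile 3-1 — violates.
(e) k.w: profile 1-6 — obeys.
(f) f.dʒ.f: profile 3-2-3 — violates.
(g) b.ʃ.h.ʔ: profile 1-3-3-1 — violates.

e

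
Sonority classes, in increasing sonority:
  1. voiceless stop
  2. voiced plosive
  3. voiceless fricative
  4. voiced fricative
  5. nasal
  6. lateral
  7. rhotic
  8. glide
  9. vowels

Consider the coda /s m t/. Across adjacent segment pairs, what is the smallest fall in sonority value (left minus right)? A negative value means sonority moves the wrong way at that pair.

-2

/s/ — voiceless fricative, sonority 3.
/m/ — nasal, sonority 5.
/t/ — voiceless stop, sonority 1.
/s/→/m/: change -2.
/m/→/t/: change +4.
Minimum = -2.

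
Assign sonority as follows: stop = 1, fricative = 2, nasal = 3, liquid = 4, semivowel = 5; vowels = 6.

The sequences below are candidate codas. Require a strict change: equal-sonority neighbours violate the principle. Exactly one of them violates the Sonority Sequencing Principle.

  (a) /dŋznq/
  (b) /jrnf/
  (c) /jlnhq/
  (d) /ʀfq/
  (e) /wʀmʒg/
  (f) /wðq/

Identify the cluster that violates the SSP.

(a) sonority 1-3-2-3-1: ill-formed.
(b) sonority 5-4-3-2: well-formed.
(c) sonority 5-4-3-2-1: well-formed.
(d) sonority 4-2-1: well-formed.
(e) sonority 5-4-3-2-1: well-formed.
(f) sonority 5-2-1: well-formed.

a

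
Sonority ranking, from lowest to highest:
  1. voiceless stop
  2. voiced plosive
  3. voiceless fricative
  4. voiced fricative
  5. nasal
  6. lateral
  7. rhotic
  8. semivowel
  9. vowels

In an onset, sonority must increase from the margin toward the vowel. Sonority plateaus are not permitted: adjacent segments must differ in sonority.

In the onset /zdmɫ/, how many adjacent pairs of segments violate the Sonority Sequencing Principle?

1

/z/ — voiced fricative, sonority 4.
/d/ — voiced plosive, sonority 2.
/m/ — nasal, sonority 5.
/ɫ/ — lateral, sonority 6.
/z/→/d/: 4→2 (does not rise) — violation.
/d/→/m/: 2→5 (rises) — ok.
/m/→/ɫ/: 5→6 (rises) — ok.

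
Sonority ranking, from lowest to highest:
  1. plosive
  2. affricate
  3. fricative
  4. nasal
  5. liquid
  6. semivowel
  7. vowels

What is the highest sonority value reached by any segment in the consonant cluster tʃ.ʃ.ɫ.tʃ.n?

5

/tʃ/ — affricate, sonority 2.
/ʃ/ — fricative, sonority 3.
/ɫ/ — liquid, sonority 5.
/tʃ/ — affricate, sonority 2.
/n/ — nasal, sonority 4.
The maximum is 5.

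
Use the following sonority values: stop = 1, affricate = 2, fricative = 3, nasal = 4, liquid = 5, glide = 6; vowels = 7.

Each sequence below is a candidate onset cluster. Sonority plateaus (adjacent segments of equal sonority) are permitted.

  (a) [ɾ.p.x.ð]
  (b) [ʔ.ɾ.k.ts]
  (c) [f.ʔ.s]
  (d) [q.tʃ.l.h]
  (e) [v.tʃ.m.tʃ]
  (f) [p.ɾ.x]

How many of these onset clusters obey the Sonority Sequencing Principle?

(a) [ɾ.p.x.ð]: profile 5-1-3-3 — violates.
(b) [ʔ.ɾ.k.ts]: profile 1-5-1-2 — violates.
(c) [f.ʔ.s]: profile 3-1-3 — violates.
(d) [q.tʃ.l.h]: profile 1-2-5-3 — violates.
(e) [v.tʃ.m.tʃ]: profile 3-2-4-2 — violates.
(f) [p.ɾ.x]: profile 1-5-3 — violates.

0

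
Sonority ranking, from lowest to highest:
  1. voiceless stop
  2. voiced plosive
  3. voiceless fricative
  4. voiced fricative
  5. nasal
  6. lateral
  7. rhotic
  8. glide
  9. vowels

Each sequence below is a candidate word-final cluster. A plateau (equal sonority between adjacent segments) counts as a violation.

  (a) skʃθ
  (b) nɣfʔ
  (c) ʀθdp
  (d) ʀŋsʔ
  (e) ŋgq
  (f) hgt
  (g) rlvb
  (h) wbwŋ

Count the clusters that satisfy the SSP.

(a) 3-1-3-3 → violates
(b) 5-4-3-1 → obeys
(c) 7-3-2-1 → obeys
(d) 7-5-3-1 → obeys
(e) 5-2-1 → obeys
(f) 3-2-1 → obeys
(g) 7-6-4-2 → obeys
(h) 8-2-8-5 → violates

6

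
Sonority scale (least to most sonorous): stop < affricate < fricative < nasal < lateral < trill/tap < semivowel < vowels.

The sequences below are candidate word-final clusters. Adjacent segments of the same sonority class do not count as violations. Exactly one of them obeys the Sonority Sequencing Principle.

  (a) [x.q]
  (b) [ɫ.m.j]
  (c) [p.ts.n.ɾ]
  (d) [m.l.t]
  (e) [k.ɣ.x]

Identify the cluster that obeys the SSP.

(a) [x.q]: profile 3-1 — obeys.
(b) [ɫ.m.j]: profile 5-4-7 — violates.
(c) [p.ts.n.ɾ]: profile 1-2-4-6 — violates.
(d) [m.l.t]: profile 4-5-1 — violates.
(e) [k.ɣ.x]: profile 1-3-3 — violates.

a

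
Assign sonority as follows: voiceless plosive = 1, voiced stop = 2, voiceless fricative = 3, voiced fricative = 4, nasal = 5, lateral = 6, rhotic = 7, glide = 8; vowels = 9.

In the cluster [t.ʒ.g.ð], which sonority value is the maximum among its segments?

/t/ — voiceless plosive, sonority 1.
/ʒ/ — voiced fricative, sonority 4.
/g/ — voiced stop, sonority 2.
/ð/ — voiced fricative, sonority 4.
The maximum is 4.

4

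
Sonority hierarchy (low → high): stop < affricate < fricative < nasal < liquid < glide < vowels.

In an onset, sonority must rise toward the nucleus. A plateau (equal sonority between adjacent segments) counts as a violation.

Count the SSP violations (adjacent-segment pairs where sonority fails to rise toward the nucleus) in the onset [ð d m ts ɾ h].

/ð/: fricative = 3.
/d/: stop = 1.
/m/: nasal = 4.
/ts/: affricate = 2.
/ɾ/: liquid = 5.
/h/: fricative = 3.
/ð/→/d/: 3→1 (does not rise) — violation.
/d/→/m/: 1→4 (rises) — ok.
/m/→/ts/: 4→2 (does not rise) — violation.
/ts/→/ɾ/: 2→5 (rises) — ok.
/ɾ/→/h/: 5→3 (does not rise) — violation.

3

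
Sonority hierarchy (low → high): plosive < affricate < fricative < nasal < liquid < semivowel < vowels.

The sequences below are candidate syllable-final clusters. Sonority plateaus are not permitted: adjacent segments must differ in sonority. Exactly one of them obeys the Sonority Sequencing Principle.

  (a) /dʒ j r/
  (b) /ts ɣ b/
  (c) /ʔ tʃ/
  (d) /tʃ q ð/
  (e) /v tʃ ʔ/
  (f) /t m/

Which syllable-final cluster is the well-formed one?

e

(a) /dʒ j r/: profile 2-6-5 — violates.
(b) /ts ɣ b/: profile 2-3-1 — violates.
(c) /ʔ tʃ/: profile 1-2 — violates.
(d) /tʃ q ð/: profile 2-1-3 — violates.
(e) /v tʃ ʔ/: profile 3-2-1 — obeys.
(f) /t m/: profile 1-4 — violates.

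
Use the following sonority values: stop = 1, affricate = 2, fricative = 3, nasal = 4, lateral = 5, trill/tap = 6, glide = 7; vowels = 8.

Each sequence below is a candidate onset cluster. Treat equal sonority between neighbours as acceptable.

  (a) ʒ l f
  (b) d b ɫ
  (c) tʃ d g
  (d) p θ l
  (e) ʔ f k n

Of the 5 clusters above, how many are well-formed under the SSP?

(a) sonority 3-5-3: ill-formed.
(b) sonority 1-1-5: well-formed.
(c) sonority 2-1-1: ill-formed.
(d) sonority 1-3-5: well-formed.
(e) sonority 1-3-1-4: ill-formed.

2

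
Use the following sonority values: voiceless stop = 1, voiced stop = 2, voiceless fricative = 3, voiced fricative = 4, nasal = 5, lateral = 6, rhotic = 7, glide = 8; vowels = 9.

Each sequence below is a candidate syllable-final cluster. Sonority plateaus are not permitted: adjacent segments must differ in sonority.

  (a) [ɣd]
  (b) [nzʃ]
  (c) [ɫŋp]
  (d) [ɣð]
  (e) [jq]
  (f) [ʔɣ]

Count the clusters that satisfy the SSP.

(a) [ɣd]: profile 4-2 — obeys.
(b) [nzʃ]: profile 5-4-3 — obeys.
(c) [ɫŋp]: profile 6-5-1 — obeys.
(d) [ɣð]: profile 4-4 — violates.
(e) [jq]: profile 8-1 — obeys.
(f) [ʔɣ]: profile 1-4 — violates.

4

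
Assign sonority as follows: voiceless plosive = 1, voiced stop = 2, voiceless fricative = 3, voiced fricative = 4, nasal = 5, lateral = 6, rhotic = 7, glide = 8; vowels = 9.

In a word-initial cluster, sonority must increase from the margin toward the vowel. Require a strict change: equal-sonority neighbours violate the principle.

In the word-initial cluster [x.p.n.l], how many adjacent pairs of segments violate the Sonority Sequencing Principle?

/x/: voiceless fricative = 3.
/p/: voiceless plosive = 1.
/n/: nasal = 5.
/l/: lateral = 6.
/x/→/p/: 3→1 (does not rise) — violation.
/p/→/n/: 1→5 (rises) — ok.
/n/→/l/: 5→6 (rises) — ok.

1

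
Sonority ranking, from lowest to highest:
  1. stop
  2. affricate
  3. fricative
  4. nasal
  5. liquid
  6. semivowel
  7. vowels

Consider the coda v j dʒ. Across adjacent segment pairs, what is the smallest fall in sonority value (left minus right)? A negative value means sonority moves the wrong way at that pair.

-3

/v/: fricative = 3.
/j/: semivowel = 6.
/dʒ/: affricate = 2.
/v/→/j/: change -3.
/j/→/dʒ/: change +4.
Minimum = -3.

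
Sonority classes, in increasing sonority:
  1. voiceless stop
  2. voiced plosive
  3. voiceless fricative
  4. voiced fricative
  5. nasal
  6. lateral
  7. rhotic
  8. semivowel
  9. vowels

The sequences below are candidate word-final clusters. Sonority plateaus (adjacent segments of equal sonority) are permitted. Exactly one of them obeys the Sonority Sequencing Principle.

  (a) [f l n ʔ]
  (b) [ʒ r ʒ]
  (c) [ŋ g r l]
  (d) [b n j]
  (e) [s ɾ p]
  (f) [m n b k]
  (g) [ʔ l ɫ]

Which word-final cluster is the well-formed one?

f

(a) sonority 3-6-5-1: ill-formed.
(b) sonority 4-7-4: ill-formed.
(c) sonority 5-2-7-6: ill-formed.
(d) sonority 2-5-8: ill-formed.
(e) sonority 3-7-1: ill-formed.
(f) sonority 5-5-2-1: well-formed.
(g) sonority 1-6-6: ill-formed.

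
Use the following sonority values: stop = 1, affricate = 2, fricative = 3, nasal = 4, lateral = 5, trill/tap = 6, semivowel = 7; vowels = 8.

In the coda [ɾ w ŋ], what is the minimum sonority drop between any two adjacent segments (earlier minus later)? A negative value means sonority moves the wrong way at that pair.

-1

/ɾ/ — trill/tap, sonority 6.
/w/ — semivowel, sonority 7.
/ŋ/ — nasal, sonority 4.
/ɾ/→/w/: change -1.
/w/→/ŋ/: change +3.
Minimum = -1.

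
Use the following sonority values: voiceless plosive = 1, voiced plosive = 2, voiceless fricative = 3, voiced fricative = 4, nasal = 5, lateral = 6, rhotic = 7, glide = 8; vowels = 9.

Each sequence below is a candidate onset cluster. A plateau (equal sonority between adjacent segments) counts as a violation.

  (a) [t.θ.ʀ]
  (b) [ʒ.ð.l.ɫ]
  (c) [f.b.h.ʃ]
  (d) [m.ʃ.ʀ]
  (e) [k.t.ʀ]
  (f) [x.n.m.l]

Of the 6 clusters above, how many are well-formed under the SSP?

1

(a) 1-3-7 → obeys
(b) 4-4-6-6 → violates
(c) 3-2-3-3 → violates
(d) 5-3-7 → violates
(e) 1-1-7 → violates
(f) 3-5-5-6 → violates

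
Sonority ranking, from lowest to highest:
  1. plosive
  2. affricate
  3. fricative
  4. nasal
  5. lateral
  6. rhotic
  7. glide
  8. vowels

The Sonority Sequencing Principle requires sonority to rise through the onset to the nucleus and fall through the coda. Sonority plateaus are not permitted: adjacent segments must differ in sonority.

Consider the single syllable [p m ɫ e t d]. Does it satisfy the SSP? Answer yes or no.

Onset: /p/ is a plosive (sonority 1), /m/ is a nasal (sonority 4), /ɫ/ is a lateral (sonority 5); then the nucleus /e/ (sonority 8).
Onset profile 1-4-5-8 — rises to the nucleus.
Coda: /t/ is a plosive (sonority 1), /d/ is a plosive (sonority 1).
Coda profile 8-1-1 — does not strictly fall throughout.

no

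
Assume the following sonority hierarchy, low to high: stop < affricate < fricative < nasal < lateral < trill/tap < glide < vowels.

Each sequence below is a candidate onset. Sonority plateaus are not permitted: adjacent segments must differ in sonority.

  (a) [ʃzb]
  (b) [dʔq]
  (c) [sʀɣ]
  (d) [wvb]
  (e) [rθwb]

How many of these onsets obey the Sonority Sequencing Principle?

(a) 3-3-1 → violates
(b) 1-1-1 → violates
(c) 3-6-3 → violates
(d) 7-3-1 → violates
(e) 6-3-7-1 → violates

0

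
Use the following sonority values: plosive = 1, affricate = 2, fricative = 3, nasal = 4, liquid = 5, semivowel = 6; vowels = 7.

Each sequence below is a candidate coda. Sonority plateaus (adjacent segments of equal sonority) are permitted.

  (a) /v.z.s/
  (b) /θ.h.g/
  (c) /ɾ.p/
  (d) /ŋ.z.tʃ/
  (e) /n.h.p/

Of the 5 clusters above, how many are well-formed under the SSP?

(a) /v.z.s/: profile 3-3-3 — obeys.
(b) /θ.h.g/: profile 3-3-1 — obeys.
(c) /ɾ.p/: profile 5-1 — obeys.
(d) /ŋ.z.tʃ/: profile 4-3-2 — obeys.
(e) /n.h.p/: profile 4-3-1 — obeys.

5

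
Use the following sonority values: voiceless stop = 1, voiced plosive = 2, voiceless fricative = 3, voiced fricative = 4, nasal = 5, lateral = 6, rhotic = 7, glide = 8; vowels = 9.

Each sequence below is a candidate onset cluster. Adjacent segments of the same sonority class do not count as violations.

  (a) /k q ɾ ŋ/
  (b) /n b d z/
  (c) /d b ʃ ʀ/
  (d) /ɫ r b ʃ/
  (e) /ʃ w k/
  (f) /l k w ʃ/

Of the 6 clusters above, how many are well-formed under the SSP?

(a) /k q ɾ ŋ/: profile 1-1-7-5 — violates.
(b) /n b d z/: profile 5-2-2-4 — violates.
(c) /d b ʃ ʀ/: profile 2-2-3-7 — obeys.
(d) /ɫ r b ʃ/: profile 6-7-2-3 — violates.
(e) /ʃ w k/: profile 3-8-1 — violates.
(f) /l k w ʃ/: profile 6-1-8-3 — violates.

1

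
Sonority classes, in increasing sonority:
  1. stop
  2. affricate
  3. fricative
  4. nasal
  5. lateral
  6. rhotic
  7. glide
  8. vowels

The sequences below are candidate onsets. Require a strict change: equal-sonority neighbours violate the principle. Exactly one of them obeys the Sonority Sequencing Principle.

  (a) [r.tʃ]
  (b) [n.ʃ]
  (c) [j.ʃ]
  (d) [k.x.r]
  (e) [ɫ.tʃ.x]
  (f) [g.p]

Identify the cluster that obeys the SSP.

d

(a) [r.tʃ]: profile 6-2 — violates.
(b) [n.ʃ]: profile 4-3 — violates.
(c) [j.ʃ]: profile 7-3 — violates.
(d) [k.x.r]: profile 1-3-6 — obeys.
(e) [ɫ.tʃ.x]: profile 5-2-3 — violates.
(f) [g.p]: profile 1-1 — violates.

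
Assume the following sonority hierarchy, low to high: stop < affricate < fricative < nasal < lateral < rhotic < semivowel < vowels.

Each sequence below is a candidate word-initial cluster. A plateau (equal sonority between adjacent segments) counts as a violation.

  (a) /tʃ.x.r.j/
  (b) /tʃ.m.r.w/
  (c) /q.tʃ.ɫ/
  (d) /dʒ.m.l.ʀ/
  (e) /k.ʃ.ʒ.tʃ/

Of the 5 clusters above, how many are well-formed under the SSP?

4

(a) /tʃ.x.r.j/: profile 2-3-6-7 — obeys.
(b) /tʃ.m.r.w/: profile 2-4-6-7 — obeys.
(c) /q.tʃ.ɫ/: profile 1-2-5 — obeys.
(d) /dʒ.m.l.ʀ/: profile 2-4-5-6 — obeys.
(e) /k.ʃ.ʒ.tʃ/: profile 1-3-3-2 — violates.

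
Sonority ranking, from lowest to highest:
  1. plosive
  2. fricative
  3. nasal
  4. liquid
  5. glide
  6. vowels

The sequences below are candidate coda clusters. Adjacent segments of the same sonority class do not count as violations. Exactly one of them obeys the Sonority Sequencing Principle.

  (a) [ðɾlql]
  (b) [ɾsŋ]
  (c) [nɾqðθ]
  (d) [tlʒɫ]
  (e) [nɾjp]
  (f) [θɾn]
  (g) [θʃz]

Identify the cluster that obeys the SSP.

(a) [ðɾlql]: profile 2-4-4-1-4 — violates.
(b) [ɾsŋ]: profile 4-2-3 — violates.
(c) [nɾqðθ]: profile 3-4-1-2-2 — violates.
(d) [tlʒɫ]: profile 1-4-2-4 — violates.
(e) [nɾjp]: profile 3-4-5-1 — violates.
(f) [θɾn]: profile 2-4-3 — violates.
(g) [θʃz]: profile 2-2-2 — obeys.

g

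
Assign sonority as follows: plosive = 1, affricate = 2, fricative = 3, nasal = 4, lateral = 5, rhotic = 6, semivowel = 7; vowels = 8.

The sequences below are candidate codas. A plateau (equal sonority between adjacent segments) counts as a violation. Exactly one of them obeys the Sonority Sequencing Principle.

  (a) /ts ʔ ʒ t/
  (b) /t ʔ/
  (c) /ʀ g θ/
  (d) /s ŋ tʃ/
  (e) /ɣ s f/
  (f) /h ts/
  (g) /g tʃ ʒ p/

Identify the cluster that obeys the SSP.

(a) /ts ʔ ʒ t/: profile 2-1-3-1 — violates.
(b) /t ʔ/: profile 1-1 — violates.
(c) /ʀ g θ/: profile 6-1-3 — violates.
(d) /s ŋ tʃ/: profile 3-4-2 — violates.
(e) /ɣ s f/: profile 3-3-3 — violates.
(f) /h ts/: profile 3-2 — obeys.
(g) /g tʃ ʒ p/: profile 1-2-3-1 — violates.

f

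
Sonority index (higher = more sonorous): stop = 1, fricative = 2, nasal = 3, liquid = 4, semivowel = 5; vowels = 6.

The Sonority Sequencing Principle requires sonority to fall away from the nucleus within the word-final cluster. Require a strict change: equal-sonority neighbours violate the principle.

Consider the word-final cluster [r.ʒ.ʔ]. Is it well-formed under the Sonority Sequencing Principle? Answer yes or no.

/r/: liquid = 4.
/ʒ/: fricative = 2.
/ʔ/: stop = 1.
The profile 4-2-1 strictly falls, so the word-final cluster satisfies the SSP.

yes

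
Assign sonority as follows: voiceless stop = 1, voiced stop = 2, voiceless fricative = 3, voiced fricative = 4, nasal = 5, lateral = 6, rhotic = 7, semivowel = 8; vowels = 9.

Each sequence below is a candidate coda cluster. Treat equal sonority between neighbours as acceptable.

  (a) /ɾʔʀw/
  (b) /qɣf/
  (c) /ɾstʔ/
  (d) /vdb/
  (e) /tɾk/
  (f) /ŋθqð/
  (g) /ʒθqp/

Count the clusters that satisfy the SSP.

(a) 7-1-7-8 → violates
(b) 1-4-3 → violates
(c) 7-3-1-1 → obeys
(d) 4-2-2 → obeys
(e) 1-7-1 → violates
(f) 5-3-1-4 → violates
(g) 4-3-1-1 → obeys

3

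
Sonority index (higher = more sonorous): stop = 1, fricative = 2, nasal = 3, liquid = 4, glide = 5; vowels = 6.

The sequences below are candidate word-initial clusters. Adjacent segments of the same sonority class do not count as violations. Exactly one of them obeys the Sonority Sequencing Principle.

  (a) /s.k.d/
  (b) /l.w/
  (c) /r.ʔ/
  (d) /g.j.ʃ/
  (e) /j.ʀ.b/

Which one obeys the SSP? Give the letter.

(a) sonority 2-1-1: ill-formed.
(b) sonority 4-5: well-formed.
(c) sonority 4-1: ill-formed.
(d) sonority 1-5-2: ill-formed.
(e) sonority 5-4-1: ill-formed.

b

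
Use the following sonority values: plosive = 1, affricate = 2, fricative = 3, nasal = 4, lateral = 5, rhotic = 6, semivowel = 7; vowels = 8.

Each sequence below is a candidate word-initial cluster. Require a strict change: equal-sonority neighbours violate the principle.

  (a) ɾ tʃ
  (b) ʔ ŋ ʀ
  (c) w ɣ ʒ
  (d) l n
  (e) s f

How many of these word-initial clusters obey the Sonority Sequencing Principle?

(a) 6-2 → violates
(b) 1-4-6 → obeys
(c) 7-3-3 → violates
(d) 5-4 → violates
(e) 3-3 → violates

1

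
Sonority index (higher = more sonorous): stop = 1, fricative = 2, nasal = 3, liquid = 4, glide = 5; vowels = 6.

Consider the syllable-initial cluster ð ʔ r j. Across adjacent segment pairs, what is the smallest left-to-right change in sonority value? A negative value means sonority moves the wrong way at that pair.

/ð/: fricative = 2.
/ʔ/: stop = 1.
/r/: liquid = 4.
/j/: glide = 5.
/ð/→/ʔ/: change -1.
/ʔ/→/r/: change +3.
/r/→/j/: change +1.
Minimum = -1.

-1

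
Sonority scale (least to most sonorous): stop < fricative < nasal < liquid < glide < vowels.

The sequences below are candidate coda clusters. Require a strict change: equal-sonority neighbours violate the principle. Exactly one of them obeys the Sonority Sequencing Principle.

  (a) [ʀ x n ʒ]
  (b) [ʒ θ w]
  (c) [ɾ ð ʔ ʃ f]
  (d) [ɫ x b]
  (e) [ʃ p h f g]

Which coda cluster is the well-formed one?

(a) sonority 4-2-3-2: ill-formed.
(b) sonority 2-2-5: ill-formed.
(c) sonority 4-2-1-2-2: ill-formed.
(d) sonority 4-2-1: well-formed.
(e) sonority 2-1-2-2-1: ill-formed.

d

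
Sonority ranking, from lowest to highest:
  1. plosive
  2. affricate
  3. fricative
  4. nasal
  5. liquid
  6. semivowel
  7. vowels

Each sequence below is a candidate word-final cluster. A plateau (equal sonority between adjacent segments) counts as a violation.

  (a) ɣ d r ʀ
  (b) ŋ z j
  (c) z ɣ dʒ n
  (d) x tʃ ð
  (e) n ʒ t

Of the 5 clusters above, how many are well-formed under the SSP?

1

(a) sonority 3-1-5-5: ill-formed.
(b) sonority 4-3-6: ill-formed.
(c) sonority 3-3-2-4: ill-formed.
(d) sonority 3-2-3: ill-formed.
(e) sonority 4-3-1: well-formed.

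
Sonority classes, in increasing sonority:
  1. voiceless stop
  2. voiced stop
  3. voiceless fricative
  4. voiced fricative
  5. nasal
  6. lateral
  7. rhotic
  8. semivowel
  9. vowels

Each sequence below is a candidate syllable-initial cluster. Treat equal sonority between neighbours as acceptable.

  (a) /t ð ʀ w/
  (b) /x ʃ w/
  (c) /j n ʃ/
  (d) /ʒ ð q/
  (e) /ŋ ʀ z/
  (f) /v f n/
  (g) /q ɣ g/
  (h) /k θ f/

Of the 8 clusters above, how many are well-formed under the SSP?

(a) /t ð ʀ w/: profile 1-4-7-8 — obeys.
(b) /x ʃ w/: profile 3-3-8 — obeys.
(c) /j n ʃ/: profile 8-5-3 — violates.
(d) /ʒ ð q/: profile 4-4-1 — violates.
(e) /ŋ ʀ z/: profile 5-7-4 — violates.
(f) /v f n/: profile 4-3-5 — violates.
(g) /q ɣ g/: profile 1-4-2 — violates.
(h) /k θ f/: profile 1-3-3 — obeys.

3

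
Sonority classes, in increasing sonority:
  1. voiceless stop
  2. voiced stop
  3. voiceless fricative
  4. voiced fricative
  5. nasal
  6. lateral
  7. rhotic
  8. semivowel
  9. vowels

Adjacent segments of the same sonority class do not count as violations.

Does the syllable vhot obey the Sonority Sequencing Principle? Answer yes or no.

Onset: /v/ is a voiced fricative (sonority 4), /h/ is a voiceless fricative (sonority 3); then the nucleus /o/ (sonority 9).
Onset profile 4-3-9 — does not rise throughout.
Coda: /t/ is a voiceless stop (sonority 1).
Coda profile 9-1 — falls from the nucleus.

no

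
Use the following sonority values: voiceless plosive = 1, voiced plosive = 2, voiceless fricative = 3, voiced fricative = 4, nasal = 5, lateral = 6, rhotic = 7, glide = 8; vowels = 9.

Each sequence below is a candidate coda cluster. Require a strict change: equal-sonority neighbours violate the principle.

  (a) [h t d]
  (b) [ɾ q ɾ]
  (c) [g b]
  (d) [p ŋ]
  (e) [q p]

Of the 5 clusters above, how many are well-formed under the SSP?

0

(a) sonority 3-1-2: ill-formed.
(b) sonority 7-1-7: ill-formed.
(c) sonority 2-2: ill-formed.
(d) sonority 1-5: ill-formed.
(e) sonority 1-1: ill-formed.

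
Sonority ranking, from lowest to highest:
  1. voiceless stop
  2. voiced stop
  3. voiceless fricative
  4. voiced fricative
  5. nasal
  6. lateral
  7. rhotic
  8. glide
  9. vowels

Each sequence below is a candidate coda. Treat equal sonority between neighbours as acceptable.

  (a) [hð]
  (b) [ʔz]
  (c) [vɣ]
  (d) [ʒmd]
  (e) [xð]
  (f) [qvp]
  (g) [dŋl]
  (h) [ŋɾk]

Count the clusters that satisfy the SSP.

1

(a) sonority 3-4: ill-formed.
(b) sonority 1-4: ill-formed.
(c) sonority 4-4: well-formed.
(d) sonority 4-5-2: ill-formed.
(e) sonority 3-4: ill-formed.
(f) sonority 1-4-1: ill-formed.
(g) sonority 2-5-6: ill-formed.
(h) sonority 5-7-1: ill-formed.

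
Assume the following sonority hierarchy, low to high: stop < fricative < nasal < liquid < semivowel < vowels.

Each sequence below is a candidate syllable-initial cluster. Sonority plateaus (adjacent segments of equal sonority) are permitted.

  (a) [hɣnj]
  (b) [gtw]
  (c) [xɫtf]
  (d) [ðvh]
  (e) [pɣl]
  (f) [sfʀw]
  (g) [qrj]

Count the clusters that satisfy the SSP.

6

(a) sonority 2-2-3-5: well-formed.
(b) sonority 1-1-5: well-formed.
(c) sonority 2-4-1-2: ill-formed.
(d) sonority 2-2-2: well-formed.
(e) sonority 1-2-4: well-formed.
(f) sonority 2-2-4-5: well-formed.
(g) sonority 1-4-5: well-formed.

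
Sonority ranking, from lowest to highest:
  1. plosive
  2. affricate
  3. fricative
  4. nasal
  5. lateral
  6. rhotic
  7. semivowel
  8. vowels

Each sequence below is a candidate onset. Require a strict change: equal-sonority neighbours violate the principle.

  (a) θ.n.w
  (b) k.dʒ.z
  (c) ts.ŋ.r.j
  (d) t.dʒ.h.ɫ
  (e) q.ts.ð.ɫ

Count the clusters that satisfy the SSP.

5

(a) 3-4-7 → obeys
(b) 1-2-3 → obeys
(c) 2-4-6-7 → obeys
(d) 1-2-3-5 → obeys
(e) 1-2-3-5 → obeys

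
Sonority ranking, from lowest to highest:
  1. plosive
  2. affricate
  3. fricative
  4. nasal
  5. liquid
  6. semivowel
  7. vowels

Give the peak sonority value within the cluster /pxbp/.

3

/p/ — plosive, sonority 1.
/x/ — fricative, sonority 3.
/b/ — plosive, sonority 1.
/p/ — plosive, sonority 1.
The maximum is 3.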